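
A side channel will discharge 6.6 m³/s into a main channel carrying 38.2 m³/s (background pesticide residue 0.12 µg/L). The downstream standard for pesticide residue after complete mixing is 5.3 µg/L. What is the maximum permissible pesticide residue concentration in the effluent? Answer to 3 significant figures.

35.3 µg/L

At the limit, (Qr·Cr + Qe·Cₑ)/(Qr + Qe) = 5.3:
Cₑ = (44.80·5.3 − 38.20·0.1200) / 6.600 = 35.28 µg/L.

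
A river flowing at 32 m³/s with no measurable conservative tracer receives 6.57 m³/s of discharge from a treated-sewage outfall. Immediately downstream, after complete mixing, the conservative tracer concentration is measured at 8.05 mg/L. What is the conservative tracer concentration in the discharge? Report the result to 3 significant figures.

47.3 mg/L

Mass balance: 32.00·0 + 6.570·Cₑ = 38.57·8.050
→ Cₑ = (38.57·8.050 − 32.00·0) / 6.570 = 47.26 mg/L.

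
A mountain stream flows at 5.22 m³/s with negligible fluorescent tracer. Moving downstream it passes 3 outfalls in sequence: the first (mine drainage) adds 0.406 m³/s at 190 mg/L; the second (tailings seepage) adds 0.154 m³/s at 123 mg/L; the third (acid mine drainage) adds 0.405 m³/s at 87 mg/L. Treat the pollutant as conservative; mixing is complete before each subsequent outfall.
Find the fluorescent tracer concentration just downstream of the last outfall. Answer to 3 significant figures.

21.2 mg/L

After outfall 1: Q = 5.220 + 0.4060 = 5.626 m³/s; C = (5.220·0 + 0.4060·190.0)/5.626 = 13.71 mg/L.
After outfall 2: Q = 5.626 + 0.1540 = 5.780 m³/s; C = (5.626·13.71 + 0.1540·123.0)/5.780 = 16.62 mg/L.
After outfall 3: Q = 5.780 + 0.4050 = 6.185 m³/s; C = (5.780·16.62 + 0.4050·87.00)/6.185 = 21.23 mg/L.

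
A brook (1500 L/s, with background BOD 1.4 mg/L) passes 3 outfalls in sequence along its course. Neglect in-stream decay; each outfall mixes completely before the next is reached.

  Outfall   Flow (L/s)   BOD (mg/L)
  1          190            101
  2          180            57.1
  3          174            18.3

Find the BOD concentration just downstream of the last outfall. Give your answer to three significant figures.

Below outfall 1: Q → 1690 L/s, C = (1500·1.400 + 190.0·101.0)/1690 = 12.60 mg/L.
Below outfall 2: Q → 1870 L/s, C = (1690·12.60 + 180.0·57.10)/1870 = 16.88 mg/L.
Below outfall 3: Q → 2044 L/s, C = (1870·16.88 + 174.0·18.30)/2044 = 17.00 mg/L.

17.0 mg/L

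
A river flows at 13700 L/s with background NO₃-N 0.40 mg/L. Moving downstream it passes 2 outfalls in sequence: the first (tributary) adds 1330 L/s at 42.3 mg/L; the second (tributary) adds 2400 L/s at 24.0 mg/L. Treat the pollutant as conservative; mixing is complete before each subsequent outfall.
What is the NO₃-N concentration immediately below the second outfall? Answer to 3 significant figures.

Outfall 1: combined Q = 15030 L/s; C = (13700·0.4000 + 1330·42.30)/15030 = 4.108 mg/L.
Outfall 2: combined Q = 17430 L/s; C = (15030·4.108 + 2400·24.00)/17430 = 6.847 mg/L.

6.85 mg/L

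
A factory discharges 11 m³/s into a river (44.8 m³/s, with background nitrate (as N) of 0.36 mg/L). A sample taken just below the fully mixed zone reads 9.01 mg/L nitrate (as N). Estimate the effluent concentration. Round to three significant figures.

Mass balance: 44.80·0.3600 + 11.00·Cₑ = 55.80·9.010
→ Cₑ = (55.80·9.010 − 44.80·0.3600) / 11.00 = 44.24 mg/L.

44.2 mg/L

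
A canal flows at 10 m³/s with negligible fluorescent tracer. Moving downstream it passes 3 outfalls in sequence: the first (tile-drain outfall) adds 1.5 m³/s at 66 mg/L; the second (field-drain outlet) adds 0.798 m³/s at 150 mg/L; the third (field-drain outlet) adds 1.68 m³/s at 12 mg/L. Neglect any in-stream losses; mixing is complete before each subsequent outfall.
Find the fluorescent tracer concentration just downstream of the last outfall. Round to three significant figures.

17.1 mg/L

After outfall 1: Q = 10.00 + 1.500 = 11.50 m³/s; C = (10.00·0 + 1.500·66.00)/11.50 = 8.609 mg/L.
After outfall 2: Q = 11.50 + 0.7980 = 12.30 m³/s; C = (11.50·8.609 + 0.7980·150.0)/12.30 = 17.78 mg/L.
After outfall 3: Q = 12.30 + 1.680 = 13.98 m³/s; C = (12.30·17.78 + 1.680·12.00)/13.98 = 17.09 mg/L.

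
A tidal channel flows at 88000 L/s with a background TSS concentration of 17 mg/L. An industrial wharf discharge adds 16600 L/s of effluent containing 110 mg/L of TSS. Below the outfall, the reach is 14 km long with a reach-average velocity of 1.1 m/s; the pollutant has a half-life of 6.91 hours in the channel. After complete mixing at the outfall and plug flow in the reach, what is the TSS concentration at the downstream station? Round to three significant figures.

Mixed concentration C = ΣQC/ΣQ = (88000·17.00 + 16600·110.0) / 104600 = 3322000/104600 = 31.76 mg/L.
Travel time t = 14·1000 / 1.1 = 12730 s = 3.535 h.
Half-life 6.91 h → k = ln 2 / 6.91 = 0.1003 h⁻¹ = 2.407 d⁻¹.
After decay, C = 31.76 × e^(−kt) = 31.76 × 0.7014 = 22.28 mg/L.

22.3 mg/L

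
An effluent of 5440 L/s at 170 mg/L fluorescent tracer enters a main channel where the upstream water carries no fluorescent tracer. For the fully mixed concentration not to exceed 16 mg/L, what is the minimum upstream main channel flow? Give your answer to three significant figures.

Set C_mix = 16: (Q·0 + 5440·170.0) / (Q + 5440) = 16
→ Q = 5440·(170.0 − 16)/(16 − 0) = 52360 L/s.

52400 L/s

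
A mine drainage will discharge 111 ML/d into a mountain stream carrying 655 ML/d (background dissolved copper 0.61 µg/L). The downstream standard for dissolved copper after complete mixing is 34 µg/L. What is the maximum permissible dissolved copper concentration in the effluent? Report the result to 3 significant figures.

231 µg/L

At the limit, (Qr·Cr + Qe·Cₑ)/(Qr + Qe) = 34:
Cₑ = (766.0·34 − 655.0·0.6100) / 111.0 = 231.0 µg/L.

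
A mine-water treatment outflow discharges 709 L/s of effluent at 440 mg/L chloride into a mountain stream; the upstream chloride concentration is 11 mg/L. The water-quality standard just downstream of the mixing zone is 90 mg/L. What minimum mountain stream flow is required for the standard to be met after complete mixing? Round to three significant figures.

Set C_mix = 90: (Q·11.00 + 709.0·440.0) / (Q + 709.0) = 90
→ Q = 709.0·(440.0 − 90)/(90 − 11.00) = 3141 L/s.

3140 L/s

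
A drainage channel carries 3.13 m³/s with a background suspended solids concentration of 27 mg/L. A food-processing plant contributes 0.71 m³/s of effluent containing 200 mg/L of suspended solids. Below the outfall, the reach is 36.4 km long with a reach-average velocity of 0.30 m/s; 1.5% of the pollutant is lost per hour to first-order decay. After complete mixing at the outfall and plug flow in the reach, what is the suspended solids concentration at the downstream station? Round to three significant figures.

Conservation of mass: C = (3.130·27.00 + 0.7100·200.0) / 3.840 = 226.5/3.840 = 58.99 mg/L.
Travel time t = 36.4·1000 / 0.30 = 121300 s = 33.70 h.
1.5%/h lost → k = −ln(1 − 0.015) = 0.01511 h⁻¹.
Applying C = C₀e^(−kt): 58.99 × 0.6009 = 35.44 mg/L.

35.4 mg/L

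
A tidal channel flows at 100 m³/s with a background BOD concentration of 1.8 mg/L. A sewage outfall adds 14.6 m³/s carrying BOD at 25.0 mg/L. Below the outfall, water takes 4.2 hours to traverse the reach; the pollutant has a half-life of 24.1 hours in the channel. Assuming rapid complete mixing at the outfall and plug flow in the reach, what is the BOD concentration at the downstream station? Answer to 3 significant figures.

After mixing, C = (100.0·1.800 + 14.60·25.00) / 114.6 = 545.0/114.6 = 4.756 mg/L.
Half-life 24.1 h → k = ln 2 / 24.1 = 0.02876 h⁻¹ = 0.6903 d⁻¹.
First-order decay: C = 4.756·exp(−k·t) = 4.756·0.8862 = 4.215 mg/L.

4.21 mg/L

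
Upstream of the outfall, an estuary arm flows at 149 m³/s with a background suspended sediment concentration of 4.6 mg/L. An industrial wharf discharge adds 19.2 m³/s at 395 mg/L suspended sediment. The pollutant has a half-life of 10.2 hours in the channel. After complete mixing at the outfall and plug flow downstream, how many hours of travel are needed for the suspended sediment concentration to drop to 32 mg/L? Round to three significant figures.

6.32 h

Mass balance: C = (149.0·4.600 + 19.20·395.0) / 168.2 = 8269/168.2 = 49.16 mg/L.
Half-life 10.2 h → k = ln 2 / 10.2 = 0.06796 h⁻¹ = 1.631 d⁻¹.
49.16·exp(−k·t) = 32 → t = ln(49.16/32)/k = 22750 s = 6.319 h.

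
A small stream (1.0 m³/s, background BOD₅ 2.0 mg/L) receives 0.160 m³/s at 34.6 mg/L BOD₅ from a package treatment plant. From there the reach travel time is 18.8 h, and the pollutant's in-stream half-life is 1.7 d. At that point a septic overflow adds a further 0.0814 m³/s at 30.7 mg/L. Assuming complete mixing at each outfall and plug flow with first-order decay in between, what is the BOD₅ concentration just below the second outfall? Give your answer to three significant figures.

6.42 mg/L

Mass balance: C = (1.000·2.000 + 0.1600·34.60) / 1.160 = 7.536/1.160 = 6.497 mg/L; combined flow 1.160 m³/s.
Half-life 1.7 d → k = ln 2 / 1.7 = 0.4077 d⁻¹.
Applying C = C₀e^(−kt): 6.497 × 0.7266 = 4.720 mg/L.
Second outfall: C = (1.160·4.720 + 0.08140·30.70)/1.241 = 6.424 mg/L.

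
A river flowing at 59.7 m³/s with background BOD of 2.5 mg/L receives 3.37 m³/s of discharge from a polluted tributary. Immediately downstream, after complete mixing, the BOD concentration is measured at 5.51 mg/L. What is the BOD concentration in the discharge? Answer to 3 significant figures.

Mass balance: 59.70·2.500 + 3.370·Cₑ = 63.07·5.510
→ Cₑ = (63.07·5.510 − 59.70·2.500) / 3.370 = 58.83 mg/L.

58.8 mg/L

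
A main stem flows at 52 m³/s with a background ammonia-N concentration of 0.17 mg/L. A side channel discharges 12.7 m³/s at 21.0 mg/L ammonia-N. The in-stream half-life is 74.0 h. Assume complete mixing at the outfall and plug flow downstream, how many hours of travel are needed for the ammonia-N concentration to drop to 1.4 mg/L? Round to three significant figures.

119 h

Conservation of mass: C = (52.00·0.1700 + 12.70·21.00) / 64.70 = 275.5/64.70 = 4.259 mg/L.
Half-life 74.0 h → k = ln 2 / 74.0 = 0.009367 h⁻¹ = 0.2248 d⁻¹.
4.259·exp(−k·t) = 1.4 → t = ln(4.259/1.4)/k = 427600 s = 118.8 h.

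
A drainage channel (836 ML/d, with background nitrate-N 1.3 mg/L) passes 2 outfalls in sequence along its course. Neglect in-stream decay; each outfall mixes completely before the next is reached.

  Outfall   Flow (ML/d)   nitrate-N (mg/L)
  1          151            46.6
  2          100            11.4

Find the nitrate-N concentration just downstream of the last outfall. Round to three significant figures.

After outfall 1: Q = 836.0 + 151.0 = 987.0 ML/d; C = (836.0·1.300 + 151.0·46.60)/987.0 = 8.230 mg/L.
After outfall 2: Q = 987.0 + 100.0 = 1087 ML/d; C = (987.0·8.230 + 100.0·11.40)/1087 = 8.522 mg/L.

8.52 mg/L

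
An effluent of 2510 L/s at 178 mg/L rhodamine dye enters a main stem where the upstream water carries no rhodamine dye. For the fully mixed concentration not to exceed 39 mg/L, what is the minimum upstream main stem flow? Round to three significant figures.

Set C_mix = 39: (Q·0 + 2510·178.0) / (Q + 2510) = 39
→ Q = 2510·(178.0 − 39)/(39 − 0) = 8946 L/s.

8950 L/s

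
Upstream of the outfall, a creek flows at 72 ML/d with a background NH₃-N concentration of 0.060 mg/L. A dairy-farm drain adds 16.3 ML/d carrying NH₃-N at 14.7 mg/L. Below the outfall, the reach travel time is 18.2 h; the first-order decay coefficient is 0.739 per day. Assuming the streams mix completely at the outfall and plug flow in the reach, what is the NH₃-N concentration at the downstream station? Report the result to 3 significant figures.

1.58 mg/L

Mass balance: C = (72.00·0.06000 + 16.30·14.70) / 88.30 = 243.9/88.30 = 2.763 mg/L.
First-order decay: C = 2.763·exp(−k·t) = 2.763·0.5710 = 1.577 mg/L.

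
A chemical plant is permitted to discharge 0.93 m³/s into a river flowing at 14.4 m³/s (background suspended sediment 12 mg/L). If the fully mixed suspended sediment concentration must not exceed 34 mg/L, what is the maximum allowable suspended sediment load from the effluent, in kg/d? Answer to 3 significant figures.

Mass balance at the limit: 14.40·12.00 + 0.9300·Cₑ = 15.33·34 → Cₑ = 374.6 mg/L.
Load = 0.9300 m³/s × 374.6 g/m³ × 86 400 s/d = 30100 kg/d.

30100 kg/d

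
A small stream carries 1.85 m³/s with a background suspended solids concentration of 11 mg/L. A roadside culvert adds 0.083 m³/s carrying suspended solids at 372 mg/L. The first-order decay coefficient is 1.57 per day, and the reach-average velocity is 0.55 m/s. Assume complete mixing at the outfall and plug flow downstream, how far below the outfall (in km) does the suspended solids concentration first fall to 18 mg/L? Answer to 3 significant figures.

11.7 km

Mixed concentration C = ΣQC/ΣQ = (1.850·11.00 + 0.08300·372.0) / 1.933 = 51.23/1.933 = 26.50 mg/L.
Set 26.50·exp(−k·t) = 18 → t = ln(26.50/18)/k = 21290 s = 5.913 h.
Distance = v·t = 0.55·21290 = 11710 m = 11.71 km.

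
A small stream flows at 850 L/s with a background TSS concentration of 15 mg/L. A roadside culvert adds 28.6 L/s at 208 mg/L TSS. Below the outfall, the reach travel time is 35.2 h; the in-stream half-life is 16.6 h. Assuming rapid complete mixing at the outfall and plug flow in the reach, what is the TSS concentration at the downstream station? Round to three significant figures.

Mixed concentration C = ΣQC/ΣQ = (850.0·15.00 + 28.60·208.0) / 878.6 = 18700/878.6 = 21.28 mg/L.
Half-life 16.6 h → k = ln 2 / 16.6 = 0.04176 h⁻¹ = 1.002 d⁻¹.
Applying C = C₀e^(−kt): 21.28 × 0.2300 = 4.894 mg/L.

4.89 mg/L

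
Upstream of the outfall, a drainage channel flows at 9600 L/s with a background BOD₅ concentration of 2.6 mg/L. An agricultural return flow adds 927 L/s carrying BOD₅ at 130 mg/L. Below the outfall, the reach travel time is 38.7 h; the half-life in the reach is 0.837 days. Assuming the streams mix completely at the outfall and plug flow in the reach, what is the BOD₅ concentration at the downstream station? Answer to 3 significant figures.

3.64 mg/L

Mass balance: C = (9600·2.600 + 927.0·130.0) / 10530 = 145500/10530 = 13.82 mg/L.
Half-life 0.837 d → k = ln 2 / 0.837 = 0.8281 d⁻¹.
Decay over the reach: 13.82·exp(−kt) = 13.82·0.2631 = 3.635 mg/L.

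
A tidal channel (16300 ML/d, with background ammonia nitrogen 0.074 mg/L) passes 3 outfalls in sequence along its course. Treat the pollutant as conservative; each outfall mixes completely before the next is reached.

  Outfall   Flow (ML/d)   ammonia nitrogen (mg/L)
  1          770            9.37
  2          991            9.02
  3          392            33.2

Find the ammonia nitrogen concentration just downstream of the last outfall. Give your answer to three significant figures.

After outfall 1: Q = 16300 + 770.0 = 17070 ML/d; C = (16300·0.07400 + 770.0·9.370)/17070 = 0.4933 mg/L.
After outfall 2: Q = 17070 + 991.0 = 18060 ML/d; C = (17070·0.4933 + 991.0·9.020)/18060 = 0.9612 mg/L.
After outfall 3: Q = 18060 + 392.0 = 18450 ML/d; C = (18060·0.9612 + 392.0·33.20)/18450 = 1.646 mg/L.

1.65 mg/L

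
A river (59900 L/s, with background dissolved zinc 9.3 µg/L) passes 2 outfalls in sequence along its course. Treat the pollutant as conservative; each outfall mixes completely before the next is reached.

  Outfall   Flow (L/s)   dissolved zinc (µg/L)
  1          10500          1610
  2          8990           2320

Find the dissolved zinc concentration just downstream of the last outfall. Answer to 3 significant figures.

Outfall 1: combined Q = 70400 L/s; C = (59900·9.300 + 10500·1610)/70400 = 248.0 µg/L.
Outfall 2: combined Q = 79390 L/s; C = (70400·248.0 + 8990·2320)/79390 = 482.7 µg/L.

483 µg/L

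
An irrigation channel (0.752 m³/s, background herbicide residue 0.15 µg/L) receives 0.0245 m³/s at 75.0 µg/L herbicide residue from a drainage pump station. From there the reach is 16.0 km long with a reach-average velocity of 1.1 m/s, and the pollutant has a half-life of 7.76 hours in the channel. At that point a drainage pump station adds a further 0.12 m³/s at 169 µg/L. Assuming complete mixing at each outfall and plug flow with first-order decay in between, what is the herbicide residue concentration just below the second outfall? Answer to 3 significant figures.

After mixing, C = (0.7520·0.1500 + 0.02450·75.00) / 0.7765 = 1.950/0.7765 = 2.512 µg/L; combined flow 0.7765 m³/s.
Travel time t = 16.0·1000 / 1.1 = 14550 s = 4.040 h.
Half-life 7.76 h → k = ln 2 / 7.76 = 0.08932 h⁻¹ = 2.144 d⁻¹.
First-order decay: C = 2.512·exp(−k·t) = 2.512·0.6970 = 1.751 µg/L.
Second outfall: C = (0.7765·1.751 + 0.1200·169.0)/0.8965 = 24.14 µg/L.

24.1 µg/L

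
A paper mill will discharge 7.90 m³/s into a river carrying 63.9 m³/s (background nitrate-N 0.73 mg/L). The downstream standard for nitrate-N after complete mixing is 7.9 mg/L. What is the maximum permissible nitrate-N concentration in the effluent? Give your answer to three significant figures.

At the limit, (Qr·Cr + Qe·Cₑ)/(Qr + Qe) = 7.9:
Cₑ = (71.80·7.9 − 63.90·0.7300) / 7.900 = 65.90 mg/L.

65.9 mg/L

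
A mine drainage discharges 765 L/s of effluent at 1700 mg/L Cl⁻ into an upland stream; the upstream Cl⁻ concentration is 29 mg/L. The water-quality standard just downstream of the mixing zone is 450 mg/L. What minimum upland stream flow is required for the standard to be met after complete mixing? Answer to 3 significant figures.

Set C_mix = 450: (Q·29.00 + 765.0·1700) / (Q + 765.0) = 450
→ Q = 765.0·(1700 − 450)/(450 − 29.00) = 2271 L/s.

2270 L/s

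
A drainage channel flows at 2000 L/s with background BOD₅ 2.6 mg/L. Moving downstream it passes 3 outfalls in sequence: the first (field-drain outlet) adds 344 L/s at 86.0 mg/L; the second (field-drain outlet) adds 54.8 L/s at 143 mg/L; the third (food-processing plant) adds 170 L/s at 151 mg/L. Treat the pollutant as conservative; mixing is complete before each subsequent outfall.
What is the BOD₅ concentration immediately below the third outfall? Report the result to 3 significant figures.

26.6 mg/L

After outfall 1: Q = 2000 + 344.0 = 2344 L/s; C = (2000·2.600 + 344.0·86.00)/2344 = 14.84 mg/L.
After outfall 2: Q = 2344 + 54.80 = 2399 L/s; C = (2344·14.84 + 54.80·143.0)/2399 = 17.77 mg/L.
After outfall 3: Q = 2399 + 170.0 = 2569 L/s; C = (2399·17.77 + 170.0·151.0)/2569 = 26.58 mg/L.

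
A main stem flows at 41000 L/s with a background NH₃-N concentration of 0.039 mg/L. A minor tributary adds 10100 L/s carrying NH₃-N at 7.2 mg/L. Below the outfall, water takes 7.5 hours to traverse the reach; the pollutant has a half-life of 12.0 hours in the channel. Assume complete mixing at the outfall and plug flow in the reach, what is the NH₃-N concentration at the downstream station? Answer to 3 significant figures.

Flow-weighted average: C = (41000·0.03900 + 10100·7.200) / 51100 = 74320/51100 = 1.454 mg/L.
Half-life 12.0 h → k = ln 2 / 12.0 = 0.05776 h⁻¹ = 1.386 d⁻¹.
Decay over the reach: 1.454·exp(−kt) = 1.454·0.6484 = 0.9431 mg/L.

0.943 mg/L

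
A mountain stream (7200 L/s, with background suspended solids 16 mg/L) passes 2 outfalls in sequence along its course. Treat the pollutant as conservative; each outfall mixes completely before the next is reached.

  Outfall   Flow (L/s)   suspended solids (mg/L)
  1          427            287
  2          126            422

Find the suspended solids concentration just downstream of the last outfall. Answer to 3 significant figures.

Below outfall 1: Q → 7627 L/s, C = (7200·16.00 + 427.0·287.0)/7627 = 31.17 mg/L.
Below outfall 2: Q → 7753 L/s, C = (7627·31.17 + 126.0·422.0)/7753 = 37.52 mg/L.

37.5 mg/L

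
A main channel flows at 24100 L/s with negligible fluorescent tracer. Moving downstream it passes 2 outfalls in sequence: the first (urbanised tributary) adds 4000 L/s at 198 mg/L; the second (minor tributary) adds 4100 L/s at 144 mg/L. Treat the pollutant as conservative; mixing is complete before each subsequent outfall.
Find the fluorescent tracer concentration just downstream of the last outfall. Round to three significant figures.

Outfall 1: combined Q = 28100 L/s; C = (24100·0 + 4000·198.0)/28100 = 28.19 mg/L.
Outfall 2: combined Q = 32200 L/s; C = (28100·28.19 + 4100·144.0)/32200 = 42.93 mg/L.

42.9 mg/L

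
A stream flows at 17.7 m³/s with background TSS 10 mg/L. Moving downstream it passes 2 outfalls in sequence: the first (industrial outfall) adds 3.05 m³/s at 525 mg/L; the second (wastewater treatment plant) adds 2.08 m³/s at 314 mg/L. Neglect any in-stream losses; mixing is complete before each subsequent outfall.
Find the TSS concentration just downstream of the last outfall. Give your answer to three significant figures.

106 mg/L

Outfall 1: combined Q = 20.75 m³/s; C = (17.70·10.00 + 3.050·525.0)/20.75 = 85.70 mg/L.
Outfall 2: combined Q = 22.83 m³/s; C = (20.75·85.70 + 2.080·314.0)/22.83 = 106.5 mg/L.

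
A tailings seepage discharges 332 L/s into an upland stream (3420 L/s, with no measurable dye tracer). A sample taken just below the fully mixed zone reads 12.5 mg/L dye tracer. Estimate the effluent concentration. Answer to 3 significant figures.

Mass balance: 3420·0 + 332.0·Cₑ = 3752·12.50
→ Cₑ = (3752·12.50 − 3420·0) / 332.0 = 141.3 mg/L.

141 mg/L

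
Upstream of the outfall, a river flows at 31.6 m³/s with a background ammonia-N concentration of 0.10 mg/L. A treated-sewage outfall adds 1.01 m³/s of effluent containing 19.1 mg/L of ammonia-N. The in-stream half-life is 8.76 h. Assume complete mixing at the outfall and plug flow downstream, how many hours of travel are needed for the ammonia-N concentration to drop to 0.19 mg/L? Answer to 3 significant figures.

16.3 h

Conservation of mass: C = (31.60·0.1000 + 1.010·19.10) / 32.61 = 22.45/32.61 = 0.6885 mg/L.
Half-life 8.76 h → k = ln 2 / 8.76 = 0.07913 h⁻¹ = 1.899 d⁻¹.
0.6885·exp(−k·t) = 0.19 → t = ln(0.6885/0.19)/k = 58570 s = 16.27 h.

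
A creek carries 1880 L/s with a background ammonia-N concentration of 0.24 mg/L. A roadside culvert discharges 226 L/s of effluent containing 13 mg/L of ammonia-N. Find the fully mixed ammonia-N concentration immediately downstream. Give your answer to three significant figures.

1.61 mg/L

Conservation of mass: C = (1880·0.2400 + 226.0·13.00) / 2106 = 3389/2106 = 1.609 mg/L.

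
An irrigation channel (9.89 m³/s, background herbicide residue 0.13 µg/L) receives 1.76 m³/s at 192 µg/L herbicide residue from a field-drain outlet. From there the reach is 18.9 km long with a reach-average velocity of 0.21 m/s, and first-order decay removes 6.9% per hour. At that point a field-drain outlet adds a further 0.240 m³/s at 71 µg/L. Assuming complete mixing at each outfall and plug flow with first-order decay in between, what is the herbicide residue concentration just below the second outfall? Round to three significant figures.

After mixing, C = (9.890·0.1300 + 1.760·192.0) / 11.65 = 339.2/11.65 = 29.12 µg/L; combined flow 11.65 m³/s.
Travel time t = 18.9·1000 / 0.21 = 90000 s = 25.00 h.
6.9%/h lost → k = −ln(1 − 0.069) = 0.07150 h⁻¹.
First-order decay: C = 29.12·exp(−k·t) = 29.12·0.1674 = 4.874 µg/L.
Second outfall: C = (11.65·4.874 + 0.2400·71.00)/11.89 = 6.209 µg/L.

6.21 µg/L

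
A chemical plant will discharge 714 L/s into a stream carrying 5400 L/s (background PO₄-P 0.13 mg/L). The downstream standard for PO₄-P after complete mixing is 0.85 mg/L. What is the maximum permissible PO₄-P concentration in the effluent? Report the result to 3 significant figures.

At the limit, (Qr·Cr + Qe·Cₑ)/(Qr + Qe) = 0.85:
Cₑ = (6114·0.85 − 5400·0.1300) / 714.0 = 6.295 mg/L.

6.30 mg/L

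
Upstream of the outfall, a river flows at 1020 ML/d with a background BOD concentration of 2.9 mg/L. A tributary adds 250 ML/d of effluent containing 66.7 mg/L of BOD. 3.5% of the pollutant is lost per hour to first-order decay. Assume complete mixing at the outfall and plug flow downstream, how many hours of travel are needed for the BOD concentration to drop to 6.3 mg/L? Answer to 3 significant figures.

After mixing, C = (1020·2.900 + 250.0·66.70) / 1270 = 19630/1270 = 15.46 mg/L.
3.5%/h lost → k = −ln(1 − 0.035) = 0.03563 h⁻¹.
15.46·exp(−k·t) = 6.3 → t = ln(15.46/6.3)/k = 90700 s = 25.20 h.

25.2 h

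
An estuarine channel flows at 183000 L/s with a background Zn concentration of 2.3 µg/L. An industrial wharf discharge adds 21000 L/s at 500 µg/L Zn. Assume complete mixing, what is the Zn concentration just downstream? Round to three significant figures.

Flow-weighted average: C = (183000·2.300 + 21000·500.0) / 204000 = 10920000/204000 = 53.53 µg/L.

53.5 µg/L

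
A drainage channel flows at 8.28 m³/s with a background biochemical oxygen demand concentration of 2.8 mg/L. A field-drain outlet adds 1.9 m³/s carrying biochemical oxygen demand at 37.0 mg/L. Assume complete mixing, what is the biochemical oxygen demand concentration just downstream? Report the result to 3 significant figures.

9.18 mg/L

After mixing, C = (8.280·2.800 + 1.900·37.00) / 10.18 = 93.48/10.18 = 9.183 mg/L.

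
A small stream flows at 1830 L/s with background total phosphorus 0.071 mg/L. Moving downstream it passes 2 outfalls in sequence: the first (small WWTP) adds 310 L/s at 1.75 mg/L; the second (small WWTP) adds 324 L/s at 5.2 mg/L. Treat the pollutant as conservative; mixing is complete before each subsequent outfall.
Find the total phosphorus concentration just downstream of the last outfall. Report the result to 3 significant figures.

0.957 mg/L

After outfall 1: Q = 1830 + 310.0 = 2140 L/s; C = (1830·0.07100 + 310.0·1.750)/2140 = 0.3142 mg/L.
After outfall 2: Q = 2140 + 324.0 = 2464 L/s; C = (2140·0.3142 + 324.0·5.200)/2464 = 0.9567 mg/L.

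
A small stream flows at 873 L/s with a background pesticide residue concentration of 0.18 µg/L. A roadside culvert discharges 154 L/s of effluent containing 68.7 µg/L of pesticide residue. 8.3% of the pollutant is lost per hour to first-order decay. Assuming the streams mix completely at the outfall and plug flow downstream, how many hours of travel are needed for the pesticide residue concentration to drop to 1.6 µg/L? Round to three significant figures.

Flow-weighted average: C = (873.0·0.1800 + 154.0·68.70) / 1027 = 10740/1027 = 10.45 µg/L.
8.3%/h lost → k = −ln(1 − 0.083) = 0.08665 h⁻¹.
10.45·exp(−k·t) = 1.6 → t = ln(10.45/1.6)/k = 77990 s = 21.66 h.

21.7 h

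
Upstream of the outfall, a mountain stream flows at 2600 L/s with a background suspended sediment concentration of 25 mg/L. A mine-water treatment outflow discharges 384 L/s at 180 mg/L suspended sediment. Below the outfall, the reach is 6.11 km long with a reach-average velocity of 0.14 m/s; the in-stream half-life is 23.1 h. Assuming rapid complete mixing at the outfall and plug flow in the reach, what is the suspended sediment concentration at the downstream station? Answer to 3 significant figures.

Mass balance: C = (2600·25.00 + 384.0·180.0) / 2984 = 134100/2984 = 44.95 mg/L.
Travel time t = 6.11·1000 / 0.14 = 43640 s = 12.12 h.
Half-life 23.1 h → k = ln 2 / 23.1 = 0.03001 h⁻¹ = 0.7202 d⁻¹.
After decay, C = 44.95 × e^(−kt) = 44.95 × 0.6951 = 31.24 mg/L.

31.2 mg/L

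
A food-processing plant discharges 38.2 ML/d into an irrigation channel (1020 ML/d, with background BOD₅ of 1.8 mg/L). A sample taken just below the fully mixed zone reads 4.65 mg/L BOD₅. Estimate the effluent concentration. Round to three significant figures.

Mass balance: 1020·1.800 + 38.20·Cₑ = 1058·4.650
→ Cₑ = (1058·4.650 − 1020·1.800) / 38.20 = 80.75 mg/L.

80.7 mg/L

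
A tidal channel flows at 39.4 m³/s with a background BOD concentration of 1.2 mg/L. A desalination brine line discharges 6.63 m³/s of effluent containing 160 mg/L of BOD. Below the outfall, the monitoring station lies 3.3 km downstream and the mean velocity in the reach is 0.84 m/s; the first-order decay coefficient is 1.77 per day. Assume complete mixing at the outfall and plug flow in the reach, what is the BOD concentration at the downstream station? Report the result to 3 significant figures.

22.2 mg/L

Conservation of mass: C = (39.40·1.200 + 6.630·160.0) / 46.03 = 1108/46.03 = 24.07 mg/L.
Travel time t = 3.3·1000 / 0.84 = 3929 s = 1.091 h.
Decay over the reach: 24.07·exp(−kt) = 24.07·0.9227 = 22.21 mg/L.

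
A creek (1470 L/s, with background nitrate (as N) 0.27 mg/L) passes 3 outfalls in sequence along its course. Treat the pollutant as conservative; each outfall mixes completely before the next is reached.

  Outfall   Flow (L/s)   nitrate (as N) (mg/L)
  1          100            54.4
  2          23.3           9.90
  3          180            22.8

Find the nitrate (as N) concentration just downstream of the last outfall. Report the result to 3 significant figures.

After outfall 1: Q = 1470 + 100.0 = 1570 L/s; C = (1470·0.2700 + 100.0·54.40)/1570 = 3.718 mg/L.
After outfall 2: Q = 1570 + 23.30 = 1593 L/s; C = (1570·3.718 + 23.30·9.900)/1593 = 3.808 mg/L.
After outfall 3: Q = 1593 + 180.0 = 1773 L/s; C = (1593·3.808 + 180.0·22.80)/1773 = 5.736 mg/L.

5.74 mg/L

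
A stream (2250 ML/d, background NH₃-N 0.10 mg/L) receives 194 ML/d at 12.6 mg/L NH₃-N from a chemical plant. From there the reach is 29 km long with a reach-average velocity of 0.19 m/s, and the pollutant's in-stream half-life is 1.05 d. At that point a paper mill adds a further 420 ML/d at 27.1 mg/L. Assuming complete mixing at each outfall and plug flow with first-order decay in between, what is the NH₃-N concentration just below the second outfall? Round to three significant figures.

4.26 mg/L

Mass balance: C = (2250·0.1000 + 194.0·12.60) / 2444 = 2669/2444 = 1.092 mg/L; combined flow 2444 ML/d.
Travel time t = 29·1000 / 0.19 = 152600 s = 42.40 h.
Half-life 1.05 d → k = ln 2 / 1.05 = 0.6601 d⁻¹.
Applying C = C₀e^(−kt): 1.092 × 0.3116 = 0.3403 mg/L.
At the second outfall, C = (2444·0.3403 + 420.0·27.10) / (2444 + 420.0) = 4.265 mg/L.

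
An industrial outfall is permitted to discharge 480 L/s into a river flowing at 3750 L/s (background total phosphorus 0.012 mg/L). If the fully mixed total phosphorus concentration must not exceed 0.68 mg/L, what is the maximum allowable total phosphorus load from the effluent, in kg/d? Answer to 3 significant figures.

Mass balance at the limit: 3750·0.01200 + 480.0·Cₑ = 4230·0.68 → Cₑ = 5.899 mg/L.
480.0 L/s = 0.4800 m³/s. Load = 0.4800 m³/s × 5.899 g/m³ × 86 400 s/d = 244.6 kg/d.

245 kg/d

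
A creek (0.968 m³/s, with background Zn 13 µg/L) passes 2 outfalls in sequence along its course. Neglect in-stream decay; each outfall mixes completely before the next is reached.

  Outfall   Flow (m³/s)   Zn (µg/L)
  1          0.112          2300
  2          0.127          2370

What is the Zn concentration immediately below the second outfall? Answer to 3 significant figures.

Outfall 1: combined Q = 1.080 m³/s; C = (0.9680·13.00 + 0.1120·2300)/1.080 = 250.2 µg/L.
Outfall 2: combined Q = 1.207 m³/s; C = (1.080·250.2 + 0.1270·2370)/1.207 = 473.2 µg/L.

473 µg/L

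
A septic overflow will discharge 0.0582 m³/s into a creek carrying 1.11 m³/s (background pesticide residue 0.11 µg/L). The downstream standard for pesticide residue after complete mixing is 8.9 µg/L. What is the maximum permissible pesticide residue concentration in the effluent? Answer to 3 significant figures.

177 µg/L

At the limit, (Qr·Cr + Qe·Cₑ)/(Qr + Qe) = 8.9:
Cₑ = (1.168·8.9 − 1.110·0.1100) / 0.05820 = 176.5 µg/L.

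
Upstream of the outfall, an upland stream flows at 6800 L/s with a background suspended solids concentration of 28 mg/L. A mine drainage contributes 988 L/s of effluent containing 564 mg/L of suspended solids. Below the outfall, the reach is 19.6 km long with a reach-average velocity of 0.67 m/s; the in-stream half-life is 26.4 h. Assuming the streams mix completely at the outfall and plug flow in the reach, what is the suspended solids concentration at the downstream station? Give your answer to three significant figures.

Conservation of mass: C = (6800·28.00 + 988.0·564.0) / 7788 = 747600/7788 = 96.00 mg/L.
Travel time t = 19.6·1000 / 0.67 = 29250 s = 8.126 h.
Half-life 26.4 h → k = ln 2 / 26.4 = 0.02626 h⁻¹ = 0.6301 d⁻¹.
First-order decay: C = 96.00·exp(−k·t) = 96.00·0.8079 = 77.55 mg/L.

77.6 mg/L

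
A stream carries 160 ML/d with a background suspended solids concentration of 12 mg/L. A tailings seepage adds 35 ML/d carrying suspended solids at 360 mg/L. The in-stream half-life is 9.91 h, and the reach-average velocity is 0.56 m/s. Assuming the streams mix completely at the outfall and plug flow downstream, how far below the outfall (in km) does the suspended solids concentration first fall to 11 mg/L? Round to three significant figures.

Conservation of mass: C = (160.0·12.00 + 35.00·360.0) / 195.0 = 14520/195.0 = 74.46 mg/L.
Half-life 9.91 h → k = ln 2 / 9.91 = 0.06994 h⁻¹ = 1.679 d⁻¹.
Set 74.46·exp(−k·t) = 11 → t = ln(74.46/11)/k = 98430 s = 27.34 h.
Distance = v·t = 0.56·98430 = 55120 m = 55.12 km.

55.1 km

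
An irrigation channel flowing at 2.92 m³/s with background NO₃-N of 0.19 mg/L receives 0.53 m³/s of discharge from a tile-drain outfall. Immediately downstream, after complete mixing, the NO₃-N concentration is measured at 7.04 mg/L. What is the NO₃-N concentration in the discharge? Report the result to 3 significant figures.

Mass balance: 2.920·0.1900 + 0.5300·Cₑ = 3.450·7.040
→ Cₑ = (3.450·7.040 − 2.920·0.1900) / 0.5300 = 44.78 mg/L.

44.8 mg/L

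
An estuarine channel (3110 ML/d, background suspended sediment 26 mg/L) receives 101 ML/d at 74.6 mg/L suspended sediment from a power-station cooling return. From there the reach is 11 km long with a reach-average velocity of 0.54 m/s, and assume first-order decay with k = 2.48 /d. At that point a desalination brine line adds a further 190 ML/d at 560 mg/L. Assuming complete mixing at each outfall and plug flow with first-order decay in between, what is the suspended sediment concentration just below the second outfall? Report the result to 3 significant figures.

45.8 mg/L

Mixed concentration C = ΣQC/ΣQ = (3110·26.00 + 101.0·74.60) / 3211 = 88390/3211 = 27.53 mg/L; combined flow 3211 ML/d.
Travel time t = 11·1000 / 0.54 = 20370 s = 5.658 h.
After decay, C = 27.53 × e^(−kt) = 27.53 × 0.5573 = 15.34 mg/L.
At the second outfall, C = (3211·15.34 + 190.0·560.0) / (3211 + 190.0) = 45.77 mg/L.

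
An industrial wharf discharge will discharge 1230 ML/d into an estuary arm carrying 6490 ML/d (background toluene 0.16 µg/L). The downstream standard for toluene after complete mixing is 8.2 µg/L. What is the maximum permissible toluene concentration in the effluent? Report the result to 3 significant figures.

At the limit, (Qr·Cr + Qe·Cₑ)/(Qr + Qe) = 8.2:
Cₑ = (7720·8.2 − 6490·0.1600) / 1230 = 50.62 µg/L.

50.6 µg/L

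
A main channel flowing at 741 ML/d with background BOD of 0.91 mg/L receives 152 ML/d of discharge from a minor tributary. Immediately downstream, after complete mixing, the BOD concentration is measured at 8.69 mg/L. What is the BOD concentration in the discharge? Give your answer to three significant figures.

Mass balance: 741.0·0.9100 + 152.0·Cₑ = 893.0·8.690
→ Cₑ = (893.0·8.690 − 741.0·0.9100) / 152.0 = 46.62 mg/L.

46.6 mg/L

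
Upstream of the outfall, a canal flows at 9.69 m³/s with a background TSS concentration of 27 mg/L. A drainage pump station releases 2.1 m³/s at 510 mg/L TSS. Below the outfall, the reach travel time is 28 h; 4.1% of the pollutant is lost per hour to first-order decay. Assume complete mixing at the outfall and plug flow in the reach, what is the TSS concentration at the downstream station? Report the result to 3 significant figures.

35.0 mg/L

Mass balance: C = (9.690·27.00 + 2.100·510.0) / 11.79 = 1333/11.79 = 113.0 mg/L.
4.1%/h lost → k = −ln(1 − 0.041) = 0.04186 h⁻¹.
First-order decay: C = 113.0·exp(−k·t) = 113.0·0.3097 = 35.00 mg/L.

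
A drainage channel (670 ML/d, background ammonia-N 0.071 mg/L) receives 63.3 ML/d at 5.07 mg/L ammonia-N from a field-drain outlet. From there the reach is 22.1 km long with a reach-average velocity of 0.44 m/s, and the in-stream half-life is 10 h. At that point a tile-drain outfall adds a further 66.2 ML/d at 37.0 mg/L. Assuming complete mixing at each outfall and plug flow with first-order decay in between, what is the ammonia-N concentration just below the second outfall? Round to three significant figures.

Mixed concentration C = ΣQC/ΣQ = (670.0·0.07100 + 63.30·5.070) / 733.3 = 368.5/733.3 = 0.5025 mg/L; combined flow 733.3 ML/d.
Travel time t = 22.1·1000 / 0.44 = 50230 s = 13.95 h.
Half-life 10 h → k = ln 2 / 10 = 0.06931 h⁻¹ = 1.664 d⁻¹.
After decay, C = 0.5025 × e^(−kt) = 0.5025 × 0.3802 = 0.1911 mg/L.
Second outfall: C = (733.3·0.1911 + 66.20·37.00)/799.5 = 3.239 mg/L.

3.24 mg/L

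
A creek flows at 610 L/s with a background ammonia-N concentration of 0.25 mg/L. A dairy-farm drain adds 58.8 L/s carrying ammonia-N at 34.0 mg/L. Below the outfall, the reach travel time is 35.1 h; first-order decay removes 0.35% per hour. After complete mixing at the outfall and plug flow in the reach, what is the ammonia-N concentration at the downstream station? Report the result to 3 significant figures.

2.84 mg/L

Flow-weighted average: C = (610.0·0.2500 + 58.80·34.00) / 668.8 = 2152/668.8 = 3.217 mg/L.
0.35%/h lost → k = −ln(1 − 0.0035) = 0.003506 h⁻¹.
First-order decay: C = 3.217·exp(−k·t) = 3.217·0.8842 = 2.845 mg/L.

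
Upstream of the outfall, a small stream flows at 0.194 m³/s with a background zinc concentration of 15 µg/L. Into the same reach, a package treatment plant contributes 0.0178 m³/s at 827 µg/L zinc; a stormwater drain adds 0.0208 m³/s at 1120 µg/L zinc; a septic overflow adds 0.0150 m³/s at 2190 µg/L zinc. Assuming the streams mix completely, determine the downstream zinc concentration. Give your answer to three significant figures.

Mixed concentration C = ΣQC/ΣQ = (0.1940·15.00 + 0.01780·827.0 + 0.02080·1120 + 0.01500·2190) / 0.2476 = 73.78/0.2476 = 298.0 µg/L.

298 µg/L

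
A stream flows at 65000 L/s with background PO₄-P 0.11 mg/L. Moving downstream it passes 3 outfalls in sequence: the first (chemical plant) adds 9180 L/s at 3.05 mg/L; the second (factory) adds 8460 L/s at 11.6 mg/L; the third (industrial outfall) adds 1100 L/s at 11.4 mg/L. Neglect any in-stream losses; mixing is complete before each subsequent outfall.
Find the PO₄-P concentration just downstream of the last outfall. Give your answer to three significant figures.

1.74 mg/L

Outfall 1: combined Q = 74180 L/s; C = (65000·0.1100 + 9180·3.050)/74180 = 0.4738 mg/L.
Outfall 2: combined Q = 82640 L/s; C = (74180·0.4738 + 8460·11.60)/82640 = 1.613 mg/L.
Outfall 3: combined Q = 83740 L/s; C = (82640·1.613 + 1100·11.40)/83740 = 1.741 mg/L.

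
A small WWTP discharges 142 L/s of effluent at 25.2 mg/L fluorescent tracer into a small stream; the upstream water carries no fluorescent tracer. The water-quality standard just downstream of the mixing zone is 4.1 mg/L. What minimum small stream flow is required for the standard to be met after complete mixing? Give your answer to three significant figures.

Set C_mix = 4.1: (Q·0 + 142.0·25.20) / (Q + 142.0) = 4.1
→ Q = 142.0·(25.20 − 4.1)/(4.1 − 0) = 730.8 L/s.

731 L/s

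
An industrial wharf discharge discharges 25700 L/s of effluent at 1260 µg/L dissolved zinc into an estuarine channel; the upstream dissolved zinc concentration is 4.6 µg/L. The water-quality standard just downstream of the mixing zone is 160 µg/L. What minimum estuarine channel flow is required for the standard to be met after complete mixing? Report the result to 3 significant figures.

182000 L/s

Set C_mix = 160: (Q·4.600 + 25700·1260) / (Q + 25700) = 160
→ Q = 25700·(1260 − 160)/(160 − 4.600) = 181900 L/s.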